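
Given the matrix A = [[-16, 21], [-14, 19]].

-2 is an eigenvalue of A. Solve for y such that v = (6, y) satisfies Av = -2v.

We need (A + 2I)v = 0.
A + 2I = [[-14, 21], [-14, 21]].
Row 1: (-14)·6 + (21)·y = 0
Row 2: (-14)·6 + (21)·y = 0
Solving gives y = 4.
Check: A·(6, 4) = (-12, -8) = -2·(6, 4).

4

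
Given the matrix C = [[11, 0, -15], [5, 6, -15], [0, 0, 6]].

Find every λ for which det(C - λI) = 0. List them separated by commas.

The characteristic polynomial is p(t) = det(tI - C).
Expanding the 3×3 determinant: p(t) = t^3 - 23t^2 + 168t - 396.
Try t = 6: p(6) = 0, so 6 is a root.
Factor out (t - 6): p(t) = (t - 6)·(t^2 - 17t + 66).
The quadratic factors as (t - 6)·(t - 11).
Eigenvalues: 6, 6, 11.

6, 6, 11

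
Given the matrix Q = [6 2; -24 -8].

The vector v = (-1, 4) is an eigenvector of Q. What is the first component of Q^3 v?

First find the eigenvalue: Qv = (2, -8) = -2·(-1, 4), so λ = -2.
Then Q^3 v = λ^3·v = (-2)^3·(-1, 4) = -8·(-1, 4) = (8, -32).

8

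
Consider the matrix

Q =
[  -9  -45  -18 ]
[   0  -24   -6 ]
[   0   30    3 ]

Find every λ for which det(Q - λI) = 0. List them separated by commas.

Set up det(λI - Q) = 0.
Cofactor expansion gives p(λ) = λ^3 + 30λ^2 + 297λ + 972.
Since p(-9) = 0, λ = -9 is a root.
Dividing by (λ + 9) leaves λ^2 + 21λ + 108.
The quadratic factors as (λ + 12)·(λ + 9).
Eigenvalues: -12, -9, -9.

-12, -9, -9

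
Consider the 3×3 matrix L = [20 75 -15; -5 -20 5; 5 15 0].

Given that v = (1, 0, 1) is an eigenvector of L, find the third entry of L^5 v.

First find the eigenvalue: Lv = (5, 0, 5) = 5·(1, 0, 1), so λ = 5.
Then L^5 v = λ^5·v = 5^5·(1, 0, 1) = 3125·(1, 0, 1) = (3125, 0, 3125).

3125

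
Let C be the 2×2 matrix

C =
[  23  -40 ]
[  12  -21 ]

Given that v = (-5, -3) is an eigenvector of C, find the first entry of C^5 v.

5

First find the eigenvalue: Cv = (5, 3) = -1·(-5, -3), so λ = -1.
Then C^5 v = λ^5·v = (-1)^5·(-5, -3) = -1·(-5, -3) = (5, 3).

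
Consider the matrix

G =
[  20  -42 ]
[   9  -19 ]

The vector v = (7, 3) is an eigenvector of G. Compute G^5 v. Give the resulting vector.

(224, 96)

First find the eigenvalue: Gv = (14, 6) = 2·(7, 3), so λ = 2.
Then G^5 v = λ^5·v = 2^5·(7, 3) = 32·(7, 3) = (224, 96).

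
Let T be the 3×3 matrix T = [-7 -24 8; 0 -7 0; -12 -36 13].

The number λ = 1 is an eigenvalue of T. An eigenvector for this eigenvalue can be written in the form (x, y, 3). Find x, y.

We need (T - 1I)v = 0.
T - 1I = [[-8, -24, 8], [0, -8, 0], [-12, -36, 12]].
Row 1: (-8)·x + (-24)·y + (8)·3 = 0
Row 2: (0)·x + (-8)·y + (0)·3 = 0
Row 3: (-12)·x + (-36)·y + (12)·3 = 0
Solving gives x = 3, y = 0.
Check: T·(3, 0, 3) = (3, 0, 3) = 1·(3, 0, 3).

3, 0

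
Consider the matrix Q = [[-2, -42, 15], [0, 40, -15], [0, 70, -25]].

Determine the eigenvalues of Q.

The characteristic polynomial is p(s) = det(sI - Q).
Cofactor expansion gives p(s) = s^3 - 13s^2 + 20s + 100.
Since p(5) = 0, s = 5 is a root.
Factor out (s - 5): p(s) = (s - 5)·(s^2 - 8s - 20).
The quadratic factors as (s + 2)·(s - 10).
Eigenvalues: -2, 5, 10.

-2, 5, 10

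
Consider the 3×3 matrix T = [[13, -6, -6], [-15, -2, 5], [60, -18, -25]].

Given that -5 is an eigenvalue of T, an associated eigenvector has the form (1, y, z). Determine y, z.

We need (T + 5I)v = 0.
T + 5I = [[18, -6, -6], [-15, 3, 5], [60, -18, -20]].
Row 1: (18)·1 + (-6)·y + (-6)·z = 0
Row 2: (-15)·1 + (3)·y + (5)·z = 0
Row 3: (60)·1 + (-18)·y + (-20)·z = 0
Solving gives y = 0, z = 3.
Check: T·(1, 0, 3) = (-5, 0, -15) = -5·(1, 0, 3).

0, 3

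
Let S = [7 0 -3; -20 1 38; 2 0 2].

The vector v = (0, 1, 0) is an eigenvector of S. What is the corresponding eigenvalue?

1

Compute Sv: S·(0, 1, 0) = (0, 1, 0).
Since Sv = λv, compare component 2: 1 = λ·1, so λ = 1.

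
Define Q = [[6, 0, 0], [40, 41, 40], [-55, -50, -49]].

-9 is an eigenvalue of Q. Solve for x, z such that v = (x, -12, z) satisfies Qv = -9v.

0, 15

We need (Q + 9I)v = 0.
Q + 9I = [[15, 0, 0], [40, 50, 40], [-55, -50, -40]].
Row 1: (15)·x + (0)·-12 + (0)·z = 0
Row 2: (40)·x + (50)·-12 + (40)·z = 0
Row 3: (-55)·x + (-50)·-12 + (-40)·z = 0
Solving gives x = 0, z = 15.
Check: Q·(0, -12, 15) = (0, 108, -135) = -9·(0, -12, 15).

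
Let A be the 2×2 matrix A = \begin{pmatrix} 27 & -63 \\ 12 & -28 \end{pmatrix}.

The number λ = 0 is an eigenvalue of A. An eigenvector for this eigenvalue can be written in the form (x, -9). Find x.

-21

We need (A)v = 0.
A = [[27, -63], [12, -28]].
Row 1: (27)·x + (-63)·-9 = 0
Row 2: (12)·x + (-28)·-9 = 0
Solving gives x = -21.
Check: A·(-21, -9) = (0, 0) = 0·(-21, -9).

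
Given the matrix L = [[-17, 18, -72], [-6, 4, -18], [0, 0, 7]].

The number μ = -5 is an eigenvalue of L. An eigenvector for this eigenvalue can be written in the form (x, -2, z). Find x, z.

-3, 0

We need (L + 5I)v = 0.
L + 5I = [[-12, 18, -72], [-6, 9, -18], [0, 0, 12]].
Row 1: (-12)·x + (18)·-2 + (-72)·z = 0
Row 2: (-6)·x + (9)·-2 + (-18)·z = 0
Row 3: (0)·x + (0)·-2 + (12)·z = 0
Solving gives x = -3, z = 0.
Check: L·(-3, -2, 0) = (15, 10, 0) = -5·(-3, -2, 0).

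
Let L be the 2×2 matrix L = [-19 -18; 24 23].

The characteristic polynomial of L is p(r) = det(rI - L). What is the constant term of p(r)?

p(r) = r^2 - 4r - 5.
The constant term is -5.

-5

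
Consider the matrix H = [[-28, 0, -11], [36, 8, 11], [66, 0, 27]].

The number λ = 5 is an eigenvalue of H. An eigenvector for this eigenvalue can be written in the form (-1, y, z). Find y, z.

We need (H - 5I)v = 0.
H - 5I = [[-33, 0, -11], [36, 3, 11], [66, 0, 22]].
Row 1: (-33)·-1 + (0)·y + (-11)·z = 0
Row 2: (36)·-1 + (3)·y + (11)·z = 0
Row 3: (66)·-1 + (0)·y + (22)·z = 0
Solving gives y = 1, z = 3.
Check: H·(-1, 1, 3) = (-5, 5, 15) = 5·(-1, 1, 3).

1, 3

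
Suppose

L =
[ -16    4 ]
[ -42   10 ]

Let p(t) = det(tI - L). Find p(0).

p(0) = det(0·I − L) = det(−L) = (−1)^2·det(L).
det(L) = 8, so p(0) = 8.

8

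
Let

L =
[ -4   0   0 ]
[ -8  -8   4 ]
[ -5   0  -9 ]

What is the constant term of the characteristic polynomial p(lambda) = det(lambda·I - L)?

p(0) = det(0·I − L) = det(−L) = (−1)^3·det(L).
det(L) = -288, so p(0) = 288.

288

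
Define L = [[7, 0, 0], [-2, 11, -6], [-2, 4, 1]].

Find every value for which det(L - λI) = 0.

Set up det(tI - L) = 0.
Cofactor expansion gives p(t) = t^3 - 19t^2 + 119t - 245.
Try t = 7: p(7) = 0, so 7 is a root.
Dividing by (t - 7) leaves t^2 - 12t + 35.
The quadratic factors as (t - 5)·(t - 7).
Eigenvalues: 5, 7, 7.

5, 7, 7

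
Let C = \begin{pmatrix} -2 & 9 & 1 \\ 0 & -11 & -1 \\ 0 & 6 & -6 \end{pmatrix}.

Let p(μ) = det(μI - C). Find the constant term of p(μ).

p(μ) = μ^3 + 19μ^2 + 106μ + 144.
The constant term is 144.

144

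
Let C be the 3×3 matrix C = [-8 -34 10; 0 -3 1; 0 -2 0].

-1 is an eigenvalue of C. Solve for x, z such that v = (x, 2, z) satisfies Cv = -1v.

-4, 4

We need (C + 1I)v = 0.
C + 1I = [[-7, -34, 10], [0, -2, 1], [0, -2, 1]].
Row 1: (-7)·x + (-34)·2 + (10)·z = 0
Row 2: (0)·x + (-2)·2 + (1)·z = 0
Row 3: (0)·x + (-2)·2 + (1)·z = 0
Solving gives x = -4, z = 4.
Check: C·(-4, 2, 4) = (4, -2, -4) = -1·(-4, 2, 4).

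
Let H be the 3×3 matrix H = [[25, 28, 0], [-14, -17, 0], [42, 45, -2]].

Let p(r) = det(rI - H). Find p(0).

-66

p(0) = det(0·I − H) = det(−H) = (−1)^3·det(H).
det(H) = 66, so p(0) = -66.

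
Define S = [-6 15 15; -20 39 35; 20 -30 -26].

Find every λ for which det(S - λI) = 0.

The characteristic polynomial is p(r) = det(rI - S).
Cofactor expansion gives p(r) = r^3 - 7r^2 - 42r + 216.
Since p(4) = 0, r = 4 is a root.
Factor out (r - 4): p(r) = (r - 4)·(r^2 - 3r - 54).
The quadratic factors as (r + 6)·(r - 9).
Eigenvalues: -6, 4, 9.

-6, 4, 9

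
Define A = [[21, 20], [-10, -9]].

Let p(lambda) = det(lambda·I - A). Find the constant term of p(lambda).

11

p(lambda) = lambda^2 - 12·lambda + 11.
The constant term is 11.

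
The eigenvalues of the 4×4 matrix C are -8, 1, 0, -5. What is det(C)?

0

det(C) is the product of the eigenvalues: (-8) · (1) · (0) · (-5) = 0.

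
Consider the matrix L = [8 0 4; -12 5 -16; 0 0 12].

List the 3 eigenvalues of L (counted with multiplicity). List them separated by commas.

5, 8, 12

The characteristic polynomial is p(λ) = det(λI - L).
Expanding the 3×3 determinant: p(λ) = λ^3 - 25λ^2 + 196λ - 480.
Rational-root test: λ = 8 gives p(8) = 0.
Factor out (λ - 8): p(λ) = (λ - 8)·(λ^2 - 17λ + 60).
The quadratic factors as (λ - 5)·(λ - 12).
Eigenvalues: 5, 8, 12.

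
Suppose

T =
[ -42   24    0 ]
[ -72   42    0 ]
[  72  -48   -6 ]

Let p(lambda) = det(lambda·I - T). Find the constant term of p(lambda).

p(lambda) = lambda^3 + 6·lambda^2 - 36·lambda - 216.
The constant term is -216.

-216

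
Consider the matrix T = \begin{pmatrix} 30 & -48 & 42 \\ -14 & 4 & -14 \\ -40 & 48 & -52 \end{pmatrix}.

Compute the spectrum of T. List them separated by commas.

Set up det(μI - T) = 0.
Cofactor expansion gives p(μ) = μ^3 + 18μ^2 + 32μ - 480.
Since p(4) = 0, μ = 4 is a root.
Factor out (μ - 4): p(μ) = (μ - 4)·(μ^2 + 22μ + 120).
The quadratic factors as (μ + 12)·(μ + 10).
Eigenvalues: -12, -10, 4.

-12, -10, 4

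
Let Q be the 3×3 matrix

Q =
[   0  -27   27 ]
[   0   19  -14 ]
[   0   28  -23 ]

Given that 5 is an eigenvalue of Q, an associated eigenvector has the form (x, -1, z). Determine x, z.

We need (Q - 5I)v = 0.
Q - 5I = [[-5, -27, 27], [0, 14, -14], [0, 28, -28]].
Row 1: (-5)·x + (-27)·-1 + (27)·z = 0
Row 2: (0)·x + (14)·-1 + (-14)·z = 0
Row 3: (0)·x + (28)·-1 + (-28)·z = 0
Solving gives x = 0, z = -1.
Check: Q·(0, -1, -1) = (0, -5, -5) = 5·(0, -1, -1).

0, -1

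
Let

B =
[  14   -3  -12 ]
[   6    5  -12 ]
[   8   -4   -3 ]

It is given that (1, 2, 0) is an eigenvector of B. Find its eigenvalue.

8

Compute Bv: B·(1, 2, 0) = (8, 16, 0).
Since Bv = λv, compare component 1: 8 = λ·1, so λ = 8.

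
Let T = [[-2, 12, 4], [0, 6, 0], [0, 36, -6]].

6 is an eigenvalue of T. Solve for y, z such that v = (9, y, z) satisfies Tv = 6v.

3, 9

We need (T - 6I)v = 0.
T - 6I = [[-8, 12, 4], [0, 0, 0], [0, 36, -12]].
Row 1: (-8)·9 + (12)·y + (4)·z = 0
Row 2: (0)·9 + (0)·y + (0)·z = 0
Row 3: (0)·9 + (36)·y + (-12)·z = 0
Solving gives y = 3, z = 9.
Check: T·(9, 3, 9) = (54, 18, 54) = 6·(9, 3, 9).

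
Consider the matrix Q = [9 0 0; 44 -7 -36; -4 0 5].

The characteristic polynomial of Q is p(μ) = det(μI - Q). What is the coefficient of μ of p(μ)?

-53

p(μ) = μ^3 - 7μ^2 - 53μ + 315.
The coefficient of μ is -53.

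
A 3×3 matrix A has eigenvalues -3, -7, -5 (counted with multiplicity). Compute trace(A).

-15

trace(A) is the sum of the eigenvalues: (-3) + (-7) + (-5) = -15.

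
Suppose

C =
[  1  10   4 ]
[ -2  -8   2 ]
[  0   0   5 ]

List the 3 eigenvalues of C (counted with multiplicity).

Set up det(λI - C) = 0.
Expanding along the first row, p(λ) = λ^3 + 2λ^2 - 23λ - 60.
Try λ = -3: p(-3) = 0, so -3 is a root.
Dividing by (λ + 3) leaves λ^2 - λ - 20.
The quadratic factors as (λ + 4)·(λ - 5).
Eigenvalues: -4, -3, 5.

-4, -3, 5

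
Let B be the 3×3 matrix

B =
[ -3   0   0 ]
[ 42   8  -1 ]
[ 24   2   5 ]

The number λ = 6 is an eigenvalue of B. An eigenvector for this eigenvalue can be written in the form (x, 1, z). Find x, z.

0, 2

We need (B - 6I)v = 0.
B - 6I = [[-9, 0, 0], [42, 2, -1], [24, 2, -1]].
Row 1: (-9)·x + (0)·1 + (0)·z = 0
Row 2: (42)·x + (2)·1 + (-1)·z = 0
Row 3: (24)·x + (2)·1 + (-1)·z = 0
Solving gives x = 0, z = 2.
Check: B·(0, 1, 2) = (0, 6, 12) = 6·(0, 1, 2).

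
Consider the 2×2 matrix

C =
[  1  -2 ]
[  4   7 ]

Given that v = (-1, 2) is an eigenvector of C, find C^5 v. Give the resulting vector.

(-3125, 6250)

First find the eigenvalue: Cv = (-5, 10) = 5·(-1, 2), so λ = 5.
Then C^5 v = λ^5·v = 5^5·(-1, 2) = 3125·(-1, 2) = (-3125, 6250).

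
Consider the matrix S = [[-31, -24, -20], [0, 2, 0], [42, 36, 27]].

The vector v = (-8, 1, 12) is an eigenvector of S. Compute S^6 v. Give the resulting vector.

(-512, 64, 768)

First find the eigenvalue: Sv = (-16, 2, 24) = 2·(-8, 1, 12), so λ = 2.
Then S^6 v = λ^6·v = 2^6·(-8, 1, 12) = 64·(-8, 1, 12) = (-512, 64, 768).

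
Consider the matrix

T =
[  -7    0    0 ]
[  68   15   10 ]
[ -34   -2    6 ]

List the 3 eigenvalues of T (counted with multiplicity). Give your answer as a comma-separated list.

-7, 10, 11

The characteristic polynomial is p(t) = det(tI - T).
Expanding along the first row, p(t) = t^3 - 14t^2 - 37t + 770.
Since p(-7) = 0, t = -7 is a root.
Dividing by (t + 7) leaves t^2 - 21t + 110.
The quadratic factors as (t - 10)·(t - 11).
Eigenvalues: -7, 10, 11.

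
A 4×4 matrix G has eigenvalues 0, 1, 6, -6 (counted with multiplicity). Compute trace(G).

1

trace(G) is the sum of the eigenvalues: (0) + (1) + (6) + (-6) = 1.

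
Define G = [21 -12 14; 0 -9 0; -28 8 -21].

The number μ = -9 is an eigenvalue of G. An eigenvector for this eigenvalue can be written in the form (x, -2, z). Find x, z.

2, -6

We need (G + 9I)v = 0.
G + 9I = [[30, -12, 14], [0, 0, 0], [-28, 8, -12]].
Row 1: (30)·x + (-12)·-2 + (14)·z = 0
Row 2: (0)·x + (0)·-2 + (0)·z = 0
Row 3: (-28)·x + (8)·-2 + (-12)·z = 0
Solving gives x = 2, z = -6.
Check: G·(2, -2, -6) = (-18, 18, 54) = -9·(2, -2, -6).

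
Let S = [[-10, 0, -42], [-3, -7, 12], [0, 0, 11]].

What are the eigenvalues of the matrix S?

Compute the characteristic polynomial p(r) = det(rI - S).
Expanding along the first row, p(r) = r^3 + 6r^2 - 117r - 770.
Try r = -10: p(-10) = 0, so -10 is a root.
Factor out (r + 10): p(r) = (r + 10)·(r^2 - 4r - 77).
The quadratic factors as (r + 7)·(r - 11).
Eigenvalues: -10, -7, 11.

-10, -7, 11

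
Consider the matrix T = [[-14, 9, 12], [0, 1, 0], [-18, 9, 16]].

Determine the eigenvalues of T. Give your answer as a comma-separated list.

The characteristic polynomial is p(s) = det(sI - T).
Expanding along the first row, p(s) = s^3 - 3s^2 - 6s + 8.
Since p(4) = 0, s = 4 is a root.
Factor out (s - 4): p(s) = (s - 4)·(s^2 + s - 2).
The quadratic factors as (s + 2)·(s - 1).
Eigenvalues: -2, 1, 4.

-2, 1, 4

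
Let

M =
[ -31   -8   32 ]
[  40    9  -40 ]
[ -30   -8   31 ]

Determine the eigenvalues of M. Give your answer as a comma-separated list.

Set up det(rI - M) = 0.
Cofactor expansion gives p(r) = r^3 - 9r^2 - r + 9.
Rational-root test: r = -1 gives p(-1) = 0.
Dividing by (r + 1) leaves r^2 - 10r + 9.
The quadratic factors as (r - 1)·(r - 9).
Eigenvalues: -1, 1, 9.

-1, 1, 9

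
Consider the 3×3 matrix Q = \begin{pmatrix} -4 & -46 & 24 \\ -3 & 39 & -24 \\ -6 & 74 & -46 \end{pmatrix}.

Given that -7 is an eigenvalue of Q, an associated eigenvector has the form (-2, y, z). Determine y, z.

We need (Q + 7I)v = 0.
Q + 7I = [[3, -46, 24], [-3, 46, -24], [-6, 74, -39]].
Row 1: (3)·-2 + (-46)·y + (24)·z = 0
Row 2: (-3)·-2 + (46)·y + (-24)·z = 0
Row 3: (-6)·-2 + (74)·y + (-39)·z = 0
Solving gives y = 3, z = 6.
Check: Q·(-2, 3, 6) = (14, -21, -42) = -7·(-2, 3, 6).

3, 6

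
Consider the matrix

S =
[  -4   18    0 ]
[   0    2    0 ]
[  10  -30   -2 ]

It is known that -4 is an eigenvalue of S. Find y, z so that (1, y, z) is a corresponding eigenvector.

0, -5

We need (S + 4I)v = 0.
S + 4I = [[0, 18, 0], [0, 6, 0], [10, -30, 2]].
Row 1: (0)·1 + (18)·y + (0)·z = 0
Row 2: (0)·1 + (6)·y + (0)·z = 0
Row 3: (10)·1 + (-30)·y + (2)·z = 0
Solving gives y = 0, z = -5.
Check: S·(1, 0, -5) = (-4, 0, 20) = -4·(1, 0, -5).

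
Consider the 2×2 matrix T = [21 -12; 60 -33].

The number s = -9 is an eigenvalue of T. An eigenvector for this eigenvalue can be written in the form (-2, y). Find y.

We need (T + 9I)v = 0.
T + 9I = [[30, -12], [60, -24]].
Row 1: (30)·-2 + (-12)·y = 0
Row 2: (60)·-2 + (-24)·y = 0
Solving gives y = -5.
Check: T·(-2, -5) = (18, 45) = -9·(-2, -5).

-5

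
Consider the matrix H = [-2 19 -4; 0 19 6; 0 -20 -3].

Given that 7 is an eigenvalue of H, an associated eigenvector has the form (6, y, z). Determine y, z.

2, -4

We need (H - 7I)v = 0.
H - 7I = [[-9, 19, -4], [0, 12, 6], [0, -20, -10]].
Row 1: (-9)·6 + (19)·y + (-4)·z = 0
Row 2: (0)·6 + (12)·y + (6)·z = 0
Row 3: (0)·6 + (-20)·y + (-10)·z = 0
Solving gives y = 2, z = -4.
Check: H·(6, 2, -4) = (42, 14, -28) = 7·(6, 2, -4).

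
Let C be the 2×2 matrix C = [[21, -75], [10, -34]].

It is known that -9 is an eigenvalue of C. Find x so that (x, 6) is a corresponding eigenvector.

15

We need (C + 9I)v = 0.
C + 9I = [[30, -75], [10, -25]].
Row 1: (30)·x + (-75)·6 = 0
Row 2: (10)·x + (-25)·6 = 0
Solving gives x = 15.
Check: C·(15, 6) = (-135, -54) = -9·(15, 6).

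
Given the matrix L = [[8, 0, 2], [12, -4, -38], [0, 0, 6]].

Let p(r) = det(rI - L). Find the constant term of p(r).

192

p(r) = r^3 - 10r^2 - 8r + 192.
The constant term is 192.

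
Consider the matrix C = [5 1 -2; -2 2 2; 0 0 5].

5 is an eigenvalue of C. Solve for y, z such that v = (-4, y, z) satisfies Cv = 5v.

We need (C - 5I)v = 0.
C - 5I = [[0, 1, -2], [-2, -3, 2], [0, 0, 0]].
Row 1: (0)·-4 + (1)·y + (-2)·z = 0
Row 2: (-2)·-4 + (-3)·y + (2)·z = 0
Row 3: (0)·-4 + (0)·y + (0)·z = 0
Solving gives y = 4, z = 2.
Check: C·(-4, 4, 2) = (-20, 20, 10) = 5·(-4, 4, 2).

4, 2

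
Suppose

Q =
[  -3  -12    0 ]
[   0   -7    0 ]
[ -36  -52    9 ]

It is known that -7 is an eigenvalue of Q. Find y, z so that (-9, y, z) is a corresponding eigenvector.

-3, -30

We need (Q + 7I)v = 0.
Q + 7I = [[4, -12, 0], [0, 0, 0], [-36, -52, 16]].
Row 1: (4)·-9 + (-12)·y + (0)·z = 0
Row 2: (0)·-9 + (0)·y + (0)·z = 0
Row 3: (-36)·-9 + (-52)·y + (16)·z = 0
Solving gives y = -3, z = -30.
Check: Q·(-9, -3, -30) = (63, 21, 210) = -7·(-9, -3, -30).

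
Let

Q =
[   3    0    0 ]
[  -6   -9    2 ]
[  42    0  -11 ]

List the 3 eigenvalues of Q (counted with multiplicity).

Set up det(λI - Q) = 0.
Expanding along the first row, p(λ) = λ^3 + 17λ^2 + 39λ - 297.
Rational-root test: λ = -9 gives p(-9) = 0.
Factor out (λ + 9): p(λ) = (λ + 9)·(λ^2 + 8λ - 33).
The quadratic factors as (λ + 11)·(λ - 3).
Eigenvalues: -11, -9, 3.

-11, -9, 3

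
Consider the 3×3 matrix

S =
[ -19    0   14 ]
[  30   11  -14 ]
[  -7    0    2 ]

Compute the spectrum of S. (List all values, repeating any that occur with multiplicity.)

Compute the characteristic polynomial p(t) = det(tI - S).
Cofactor expansion gives p(t) = t^3 + 6t^2 - 127t - 660.
Rational-root test: t = -5 gives p(-5) = 0.
Factor out (t + 5): p(t) = (t + 5)·(t^2 + t - 132).
The quadratic factors as (t + 12)·(t - 11).
Eigenvalues: -12, -5, 11.

-12, -5, 11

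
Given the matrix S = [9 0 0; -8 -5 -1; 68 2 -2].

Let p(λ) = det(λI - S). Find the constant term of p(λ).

p(λ) = λ^3 - 2λ^2 - 51λ - 108.
The constant term is -108.

-108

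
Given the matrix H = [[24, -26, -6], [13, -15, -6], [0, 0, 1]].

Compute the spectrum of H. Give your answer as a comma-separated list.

Compute the characteristic polynomial p(μ) = det(μI - H).
Cofactor expansion gives p(μ) = μ^3 - 10μ^2 - 13μ + 22.
Since p(1) = 0, μ = 1 is a root.
Factor out (μ - 1): p(μ) = (μ - 1)·(μ^2 - 9μ - 22).
The quadratic factors as (μ + 2)·(μ - 11).
Eigenvalues: -2, 1, 11.

-2, 1, 11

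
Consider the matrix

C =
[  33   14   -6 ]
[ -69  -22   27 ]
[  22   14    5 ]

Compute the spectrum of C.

-1, 6, 11

Set up det(tI - C) = 0.
Expanding the 3×3 determinant: p(t) = t^3 - 16t^2 + 49t + 66.
Since p(6) = 0, t = 6 is a root.
Dividing by (t - 6) leaves t^2 - 10t - 11.
The quadratic factors as (t + 1)·(t - 11).
Eigenvalues: -1, 6, 11.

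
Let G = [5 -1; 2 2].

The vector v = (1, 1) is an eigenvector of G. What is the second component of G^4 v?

First find the eigenvalue: Gv = (4, 4) = 4·(1, 1), so λ = 4.
Then G^4 v = λ^4·v = 4^4·(1, 1) = 256·(1, 1) = (256, 256).

256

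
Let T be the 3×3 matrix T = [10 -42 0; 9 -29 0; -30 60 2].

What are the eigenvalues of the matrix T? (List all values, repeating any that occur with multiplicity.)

-11, -8, 2

The characteristic polynomial is p(t) = det(tI - T).
Expanding the 3×3 determinant: p(t) = t^3 + 17t^2 + 50t - 176.
Try t = -8: p(-8) = 0, so -8 is a root.
Factor out (t + 8): p(t) = (t + 8)·(t^2 + 9t - 22).
The quadratic factors as (t + 11)·(t - 2).
Eigenvalues: -11, -8, 2.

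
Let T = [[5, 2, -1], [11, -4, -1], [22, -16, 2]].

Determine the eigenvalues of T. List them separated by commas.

-6, 4, 5

The characteristic polynomial is p(r) = det(rI - T).
Expanding along the first row, p(r) = r^3 - 3r^2 - 34r + 120.
Since p(-6) = 0, r = -6 is a root.
Dividing by (r + 6) leaves r^2 - 9r + 20.
The quadratic factors as (r - 4)·(r - 5).
Eigenvalues: -6, 4, 5.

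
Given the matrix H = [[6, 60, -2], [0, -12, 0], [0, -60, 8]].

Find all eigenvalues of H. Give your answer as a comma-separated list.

-12, 6, 8

The characteristic polynomial is p(s) = det(sI - H).
Expanding the 3×3 determinant: p(s) = s^3 - 2s^2 - 120s + 576.
Since p(8) = 0, s = 8 is a root.
Dividing by (s - 8) leaves s^2 + 6s - 72.
The quadratic factors as (s + 12)·(s - 6).
Eigenvalues: -12, 6, 8.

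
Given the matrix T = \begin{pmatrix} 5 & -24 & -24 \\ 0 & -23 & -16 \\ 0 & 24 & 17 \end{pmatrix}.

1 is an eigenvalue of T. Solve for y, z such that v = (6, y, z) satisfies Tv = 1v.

We need (T - 1I)v = 0.
T - 1I = [[4, -24, -24], [0, -24, -16], [0, 24, 16]].
Row 1: (4)·6 + (-24)·y + (-24)·z = 0
Row 2: (0)·6 + (-24)·y + (-16)·z = 0
Row 3: (0)·6 + (24)·y + (16)·z = 0
Solving gives y = -2, z = 3.
Check: T·(6, -2, 3) = (6, -2, 3) = 1·(6, -2, 3).

-2, 3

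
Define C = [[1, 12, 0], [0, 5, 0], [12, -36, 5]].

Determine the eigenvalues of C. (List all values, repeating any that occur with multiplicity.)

Compute the characteristic polynomial p(μ) = det(μI - C).
Expanding along the first row, p(μ) = μ^3 - 11μ^2 + 35μ - 25.
Since p(1) = 0, μ = 1 is a root.
Dividing by (μ - 1) leaves μ^2 - 10μ + 25.
The quadratic factor is (μ - 5)^2.
Eigenvalues: 1, 5, 5.

1, 5, 5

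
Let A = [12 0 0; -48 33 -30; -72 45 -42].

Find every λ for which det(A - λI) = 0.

-12, 3, 12

The characteristic polynomial is p(μ) = det(μI - A).
Cofactor expansion gives p(μ) = μ^3 - 3μ^2 - 144μ + 432.
Try μ = 12: p(12) = 0, so 12 is a root.
Factor out (μ - 12): p(μ) = (μ - 12)·(μ^2 + 9μ - 36).
The quadratic factors as (μ + 12)·(μ - 3).
Eigenvalues: -12, 3, 12.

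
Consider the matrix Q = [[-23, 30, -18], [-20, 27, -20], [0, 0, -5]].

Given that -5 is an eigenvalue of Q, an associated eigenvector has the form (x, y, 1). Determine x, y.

-1, 0

We need (Q + 5I)v = 0.
Q + 5I = [[-18, 30, -18], [-20, 32, -20], [0, 0, 0]].
Row 1: (-18)·x + (30)·y + (-18)·1 = 0
Row 2: (-20)·x + (32)·y + (-20)·1 = 0
Row 3: (0)·x + (0)·y + (0)·1 = 0
Solving gives x = -1, y = 0.
Check: Q·(-1, 0, 1) = (5, 0, -5) = -5·(-1, 0, 1).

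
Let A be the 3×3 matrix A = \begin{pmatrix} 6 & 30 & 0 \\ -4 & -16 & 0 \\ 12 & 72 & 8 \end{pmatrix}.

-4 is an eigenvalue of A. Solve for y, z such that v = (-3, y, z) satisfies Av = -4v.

We need (A + 4I)v = 0.
A + 4I = [[10, 30, 0], [-4, -12, 0], [12, 72, 12]].
Row 1: (10)·-3 + (30)·y + (0)·z = 0
Row 2: (-4)·-3 + (-12)·y + (0)·z = 0
Row 3: (12)·-3 + (72)·y + (12)·z = 0
Solving gives y = 1, z = -3.
Check: A·(-3, 1, -3) = (12, -4, 12) = -4·(-3, 1, -3).

1, -3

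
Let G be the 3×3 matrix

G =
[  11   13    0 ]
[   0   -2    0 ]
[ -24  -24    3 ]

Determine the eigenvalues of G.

The characteristic polynomial is p(t) = det(tI - G).
Expanding the 3×3 determinant: p(t) = t^3 - 12t^2 + 5t + 66.
Rational-root test: t = -2 gives p(-2) = 0.
Dividing by (t + 2) leaves t^2 - 14t + 33.
The quadratic factors as (t - 3)·(t - 11).
Eigenvalues: -2, 3, 11.

-2, 3, 11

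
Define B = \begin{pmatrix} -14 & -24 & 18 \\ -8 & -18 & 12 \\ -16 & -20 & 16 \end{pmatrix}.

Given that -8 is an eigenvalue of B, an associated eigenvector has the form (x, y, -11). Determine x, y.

-9, -6

We need (B + 8I)v = 0.
B + 8I = [[-6, -24, 18], [-8, -10, 12], [-16, -20, 24]].
Row 1: (-6)·x + (-24)·y + (18)·-11 = 0
Row 2: (-8)·x + (-10)·y + (12)·-11 = 0
Row 3: (-16)·x + (-20)·y + (24)·-11 = 0
Solving gives x = -9, y = -6.
Check: B·(-9, -6, -11) = (72, 48, 88) = -8·(-9, -6, -11).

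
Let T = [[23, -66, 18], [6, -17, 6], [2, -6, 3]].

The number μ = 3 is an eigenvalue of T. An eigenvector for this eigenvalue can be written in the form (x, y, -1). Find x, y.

We need (T - 3I)v = 0.
T - 3I = [[20, -66, 18], [6, -20, 6], [2, -6, 0]].
Row 1: (20)·x + (-66)·y + (18)·-1 = 0
Row 2: (6)·x + (-20)·y + (6)·-1 = 0
Row 3: (2)·x + (-6)·y + (0)·-1 = 0
Solving gives x = -9, y = -3.
Check: T·(-9, -3, -1) = (-27, -9, -3) = 3·(-9, -3, -1).

-9, -3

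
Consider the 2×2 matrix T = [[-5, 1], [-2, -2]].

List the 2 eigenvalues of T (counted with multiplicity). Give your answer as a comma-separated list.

-4, -3

det(T - λI) = (-5 - λ)(-2 - λ) - (1)·(-2) = λ^2 + 7λ + 12.
This factors as (λ + 4)·(λ + 3) = 0.
Eigenvalues: -4, -3.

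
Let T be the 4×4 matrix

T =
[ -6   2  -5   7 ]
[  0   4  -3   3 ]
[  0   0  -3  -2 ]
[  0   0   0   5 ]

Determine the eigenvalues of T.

-6, -3, 4, 5

T is upper triangular, so its eigenvalues are the diagonal entries.
Diagonal: -6, 4, -3, 5.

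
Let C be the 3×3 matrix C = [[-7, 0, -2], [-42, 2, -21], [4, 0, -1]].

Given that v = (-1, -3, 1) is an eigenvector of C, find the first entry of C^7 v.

First find the eigenvalue: Cv = (5, 15, -5) = -5·(-1, -3, 1), so λ = -5.
Then C^7 v = λ^7·v = (-5)^7·(-1, -3, 1) = -78125·(-1, -3, 1) = (78125, 234375, -78125).

78125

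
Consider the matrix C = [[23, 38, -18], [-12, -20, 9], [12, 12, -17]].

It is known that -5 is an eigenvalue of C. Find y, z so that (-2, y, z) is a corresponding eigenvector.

1, -1

We need (C + 5I)v = 0.
C + 5I = [[28, 38, -18], [-12, -15, 9], [12, 12, -12]].
Row 1: (28)·-2 + (38)·y + (-18)·z = 0
Row 2: (-12)·-2 + (-15)·y + (9)·z = 0
Row 3: (12)·-2 + (12)·y + (-12)·z = 0
Solving gives y = 1, z = -1.
Check: C·(-2, 1, -1) = (10, -5, 5) = -5·(-2, 1, -1).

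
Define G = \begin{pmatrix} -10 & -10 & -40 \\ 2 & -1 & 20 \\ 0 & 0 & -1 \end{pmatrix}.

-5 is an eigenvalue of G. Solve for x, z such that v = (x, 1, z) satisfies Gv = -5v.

We need (G + 5I)v = 0.
G + 5I = [[-5, -10, -40], [2, 4, 20], [0, 0, 4]].
Row 1: (-5)·x + (-10)·1 + (-40)·z = 0
Row 2: (2)·x + (4)·1 + (20)·z = 0
Row 3: (0)·x + (0)·1 + (4)·z = 0
Solving gives x = -2, z = 0.
Check: G·(-2, 1, 0) = (10, -5, 0) = -5·(-2, 1, 0).

-2, 0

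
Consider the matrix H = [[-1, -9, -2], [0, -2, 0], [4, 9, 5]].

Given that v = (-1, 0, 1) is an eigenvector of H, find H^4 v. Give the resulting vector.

(-1, 0, 1)

First find the eigenvalue: Hv = (-1, 0, 1) = 1·(-1, 0, 1), so λ = 1.
Then H^4 v = λ^4·v = 1^4·(-1, 0, 1) = 1·(-1, 0, 1) = (-1, 0, 1).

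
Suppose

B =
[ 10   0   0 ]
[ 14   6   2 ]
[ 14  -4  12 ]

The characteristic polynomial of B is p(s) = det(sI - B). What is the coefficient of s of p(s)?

260

p(s) = s^3 - 28s^2 + 260s - 800.
The coefficient of s is 260.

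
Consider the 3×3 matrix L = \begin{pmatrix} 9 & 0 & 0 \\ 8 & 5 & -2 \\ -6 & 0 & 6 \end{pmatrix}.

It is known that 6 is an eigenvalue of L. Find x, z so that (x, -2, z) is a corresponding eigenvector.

We need (L - 6I)v = 0.
L - 6I = [[3, 0, 0], [8, -1, -2], [-6, 0, 0]].
Row 1: (3)·x + (0)·-2 + (0)·z = 0
Row 2: (8)·x + (-1)·-2 + (-2)·z = 0
Row 3: (-6)·x + (0)·-2 + (0)·z = 0
Solving gives x = 0, z = 1.
Check: L·(0, -2, 1) = (0, -12, 6) = 6·(0, -2, 1).

0, 1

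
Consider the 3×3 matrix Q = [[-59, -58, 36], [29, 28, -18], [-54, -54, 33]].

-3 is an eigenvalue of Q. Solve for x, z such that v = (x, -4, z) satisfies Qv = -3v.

8, 6

We need (Q + 3I)v = 0.
Q + 3I = [[-56, -58, 36], [29, 31, -18], [-54, -54, 36]].
Row 1: (-56)·x + (-58)·-4 + (36)·z = 0
Row 2: (29)·x + (31)·-4 + (-18)·z = 0
Row 3: (-54)·x + (-54)·-4 + (36)·z = 0
Solving gives x = 8, z = 6.
Check: Q·(8, -4, 6) = (-24, 12, -18) = -3·(8, -4, 6).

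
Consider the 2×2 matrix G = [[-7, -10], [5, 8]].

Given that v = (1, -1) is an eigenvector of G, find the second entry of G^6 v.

First find the eigenvalue: Gv = (3, -3) = 3·(1, -1), so λ = 3.
Then G^6 v = λ^6·v = 3^6·(1, -1) = 729·(1, -1) = (729, -729).

-729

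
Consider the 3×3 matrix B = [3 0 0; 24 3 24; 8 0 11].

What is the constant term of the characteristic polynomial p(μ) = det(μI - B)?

p(0) = det(0·I − B) = det(−B) = (−1)^3·det(B).
det(B) = 99, so p(0) = -99.

-99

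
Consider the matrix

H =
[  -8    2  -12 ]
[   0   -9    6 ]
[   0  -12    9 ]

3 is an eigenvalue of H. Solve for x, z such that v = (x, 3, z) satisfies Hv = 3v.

-6, 6

We need (H - 3I)v = 0.
H - 3I = [[-11, 2, -12], [0, -12, 6], [0, -12, 6]].
Row 1: (-11)·x + (2)·3 + (-12)·z = 0
Row 2: (0)·x + (-12)·3 + (6)·z = 0
Row 3: (0)·x + (-12)·3 + (6)·z = 0
Solving gives x = -6, z = 6.
Check: H·(-6, 3, 6) = (-18, 9, 18) = 3·(-6, 3, 6).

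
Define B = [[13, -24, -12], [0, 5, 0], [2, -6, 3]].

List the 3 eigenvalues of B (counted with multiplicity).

The characteristic polynomial is p(r) = det(rI - B).
Expanding the 3×3 determinant: p(r) = r^3 - 21r^2 + 143r - 315.
Try r = 5: p(5) = 0, so 5 is a root.
Dividing by (r - 5) leaves r^2 - 16r + 63.
The quadratic factors as (r - 7)·(r - 9).
Eigenvalues: 5, 7, 9.

5, 7, 9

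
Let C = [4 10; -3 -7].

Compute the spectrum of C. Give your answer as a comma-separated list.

-2, -1

det(C - μI) = (4 - μ)(-7 - μ) - (10)·(-3) = μ^2 + 3μ + 2.
This factors as (μ + 2)·(μ + 1) = 0.
Eigenvalues: -2, -1.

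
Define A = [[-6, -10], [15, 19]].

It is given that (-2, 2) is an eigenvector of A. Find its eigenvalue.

4

Compute Av: A·(-2, 2) = (-8, 8).
Since Av = λv, compare component 1: -8 = λ·-2, so λ = 4.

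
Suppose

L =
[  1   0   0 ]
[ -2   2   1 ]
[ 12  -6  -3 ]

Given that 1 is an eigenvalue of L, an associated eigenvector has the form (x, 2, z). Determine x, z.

We need (L - 1I)v = 0.
L - 1I = [[0, 0, 0], [-2, 1, 1], [12, -6, -4]].
Row 1: (0)·x + (0)·2 + (0)·z = 0
Row 2: (-2)·x + (1)·2 + (1)·z = 0
Row 3: (12)·x + (-6)·2 + (-4)·z = 0
Solving gives x = 1, z = 0.
Check: L·(1, 2, 0) = (1, 2, 0) = 1·(1, 2, 0).

1, 0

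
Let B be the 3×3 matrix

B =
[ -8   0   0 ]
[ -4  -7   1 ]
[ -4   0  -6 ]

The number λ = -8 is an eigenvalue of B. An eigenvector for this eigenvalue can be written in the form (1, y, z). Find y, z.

We need (B + 8I)v = 0.
B + 8I = [[0, 0, 0], [-4, 1, 1], [-4, 0, 2]].
Row 1: (0)·1 + (0)·y + (0)·z = 0
Row 2: (-4)·1 + (1)·y + (1)·z = 0
Row 3: (-4)·1 + (0)·y + (2)·z = 0
Solving gives y = 2, z = 2.
Check: B·(1, 2, 2) = (-8, -16, -16) = -8·(1, 2, 2).

2, 2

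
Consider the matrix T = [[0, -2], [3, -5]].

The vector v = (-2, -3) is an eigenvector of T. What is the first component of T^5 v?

486

First find the eigenvalue: Tv = (6, 9) = -3·(-2, -3), so λ = -3.
Then T^5 v = λ^5·v = (-3)^5·(-2, -3) = -243·(-2, -3) = (486, 729).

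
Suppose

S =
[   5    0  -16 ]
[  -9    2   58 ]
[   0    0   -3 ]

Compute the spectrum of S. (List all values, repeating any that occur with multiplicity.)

Compute the characteristic polynomial p(λ) = det(λI - S).
Cofactor expansion gives p(λ) = λ^3 - 4λ^2 - 11λ + 30.
Try λ = 2: p(2) = 0, so 2 is a root.
Dividing by (λ - 2) leaves λ^2 - 2λ - 15.
The quadratic factors as (λ + 3)·(λ - 5).
Eigenvalues: -3, 2, 5.

-3, 2, 5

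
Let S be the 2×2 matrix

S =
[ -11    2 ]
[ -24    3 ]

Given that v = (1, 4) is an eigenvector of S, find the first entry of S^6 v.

First find the eigenvalue: Sv = (-3, -12) = -3·(1, 4), so λ = -3.
Then S^6 v = λ^6·v = (-3)^6·(1, 4) = 729·(1, 4) = (729, 2916).

729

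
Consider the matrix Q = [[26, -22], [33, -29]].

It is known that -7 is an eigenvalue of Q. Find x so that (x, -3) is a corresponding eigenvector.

We need (Q + 7I)v = 0.
Q + 7I = [[33, -22], [33, -22]].
Row 1: (33)·x + (-22)·-3 = 0
Row 2: (33)·x + (-22)·-3 = 0
Solving gives x = -2.
Check: Q·(-2, -3) = (14, 21) = -7·(-2, -3).

-2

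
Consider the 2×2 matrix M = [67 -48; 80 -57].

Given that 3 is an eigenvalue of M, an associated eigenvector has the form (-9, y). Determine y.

We need (M - 3I)v = 0.
M - 3I = [[64, -48], [80, -60]].
Row 1: (64)·-9 + (-48)·y = 0
Row 2: (80)·-9 + (-60)·y = 0
Solving gives y = -12.
Check: M·(-9, -12) = (-27, -36) = 3·(-9, -12).

-12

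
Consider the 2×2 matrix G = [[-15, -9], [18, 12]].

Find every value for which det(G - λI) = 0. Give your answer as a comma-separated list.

-6, 3

det(G - rI) = (-15 - r)(12 - r) - (-9)·(18) = r^2 + 3r - 18.
This factors as (r + 6)·(r - 3) = 0.
Eigenvalues: -6, 3.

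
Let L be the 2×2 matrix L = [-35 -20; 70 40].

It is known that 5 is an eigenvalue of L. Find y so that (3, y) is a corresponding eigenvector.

-6

We need (L - 5I)v = 0.
L - 5I = [[-40, -20], [70, 35]].
Row 1: (-40)·3 + (-20)·y = 0
Row 2: (70)·3 + (35)·y = 0
Solving gives y = -6.
Check: L·(3, -6) = (15, -30) = 5·(3, -6).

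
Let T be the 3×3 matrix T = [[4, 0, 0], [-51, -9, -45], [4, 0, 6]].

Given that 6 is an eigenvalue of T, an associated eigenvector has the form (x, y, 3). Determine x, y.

0, -9

We need (T - 6I)v = 0.
T - 6I = [[-2, 0, 0], [-51, -15, -45], [4, 0, 0]].
Row 1: (-2)·x + (0)·y + (0)·3 = 0
Row 2: (-51)·x + (-15)·y + (-45)·3 = 0
Row 3: (4)·x + (0)·y + (0)·3 = 0
Solving gives x = 0, y = -9.
Check: T·(0, -9, 3) = (0, -54, 18) = 6·(0, -9, 3).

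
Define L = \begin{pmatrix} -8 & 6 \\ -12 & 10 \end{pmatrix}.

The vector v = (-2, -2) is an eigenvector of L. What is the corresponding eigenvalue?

Compute Lv: L·(-2, -2) = (4, 4).
Since Lv = λv, compare component 1: 4 = λ·-2, so λ = -2.

-2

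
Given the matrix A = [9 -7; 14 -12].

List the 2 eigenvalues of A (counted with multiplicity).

-5, 2

det(A - λI) = (9 - λ)(-12 - λ) - (-7)·(14) = λ^2 + 3λ - 10.
This factors as (λ + 5)·(λ - 2) = 0.
Eigenvalues: -5, 2.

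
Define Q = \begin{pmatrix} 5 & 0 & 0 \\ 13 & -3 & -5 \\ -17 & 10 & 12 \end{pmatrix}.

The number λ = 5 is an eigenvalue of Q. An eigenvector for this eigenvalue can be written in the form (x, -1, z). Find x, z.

We need (Q - 5I)v = 0.
Q - 5I = [[0, 0, 0], [13, -8, -5], [-17, 10, 7]].
Row 1: (0)·x + (0)·-1 + (0)·z = 0
Row 2: (13)·x + (-8)·-1 + (-5)·z = 0
Row 3: (-17)·x + (10)·-1 + (7)·z = 0
Solving gives x = -1, z = -1.
Check: Q·(-1, -1, -1) = (-5, -5, -5) = 5·(-1, -1, -1).

-1, -1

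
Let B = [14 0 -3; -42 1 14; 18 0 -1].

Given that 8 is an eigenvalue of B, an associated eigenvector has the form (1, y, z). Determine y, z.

We need (B - 8I)v = 0.
B - 8I = [[6, 0, -3], [-42, -7, 14], [18, 0, -9]].
Row 1: (6)·1 + (0)·y + (-3)·z = 0
Row 2: (-42)·1 + (-7)·y + (14)·z = 0
Row 3: (18)·1 + (0)·y + (-9)·z = 0
Solving gives y = -2, z = 2.
Check: B·(1, -2, 2) = (8, -16, 16) = 8·(1, -2, 2).

-2, 2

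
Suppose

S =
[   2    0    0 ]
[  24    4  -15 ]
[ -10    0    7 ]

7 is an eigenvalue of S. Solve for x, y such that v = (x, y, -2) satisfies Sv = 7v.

We need (S - 7I)v = 0.
S - 7I = [[-5, 0, 0], [24, -3, -15], [-10, 0, 0]].
Row 1: (-5)·x + (0)·y + (0)·-2 = 0
Row 2: (24)·x + (-3)·y + (-15)·-2 = 0
Row 3: (-10)·x + (0)·y + (0)·-2 = 0
Solving gives x = 0, y = 10.
Check: S·(0, 10, -2) = (0, 70, -14) = 7·(0, 10, -2).

0, 10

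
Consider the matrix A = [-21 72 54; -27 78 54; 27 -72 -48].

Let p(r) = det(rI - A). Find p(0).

p(0) = det(0·I − A) = det(−A) = (−1)^3·det(A).
det(A) = -108, so p(0) = 108.

108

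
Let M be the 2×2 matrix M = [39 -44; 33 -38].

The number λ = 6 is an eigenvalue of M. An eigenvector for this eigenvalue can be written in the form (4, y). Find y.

We need (M - 6I)v = 0.
M - 6I = [[33, -44], [33, -44]].
Row 1: (33)·4 + (-44)·y = 0
Row 2: (33)·4 + (-44)·y = 0
Solving gives y = 3.
Check: M·(4, 3) = (24, 18) = 6·(4, 3).

3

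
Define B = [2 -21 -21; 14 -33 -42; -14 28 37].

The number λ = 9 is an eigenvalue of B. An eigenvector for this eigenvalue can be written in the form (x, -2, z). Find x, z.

0, 2

We need (B - 9I)v = 0.
B - 9I = [[-7, -21, -21], [14, -42, -42], [-14, 28, 28]].
Row 1: (-7)·x + (-21)·-2 + (-21)·z = 0
Row 2: (14)·x + (-42)·-2 + (-42)·z = 0
Row 3: (-14)·x + (28)·-2 + (28)·z = 0
Solving gives x = 0, z = 2.
Check: B·(0, -2, 2) = (0, -18, 18) = 9·(0, -2, 2).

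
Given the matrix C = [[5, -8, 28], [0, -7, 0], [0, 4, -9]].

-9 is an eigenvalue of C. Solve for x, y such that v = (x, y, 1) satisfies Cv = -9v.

We need (C + 9I)v = 0.
C + 9I = [[14, -8, 28], [0, 2, 0], [0, 4, 0]].
Row 1: (14)·x + (-8)·y + (28)·1 = 0
Row 2: (0)·x + (2)·y + (0)·1 = 0
Row 3: (0)·x + (4)·y + (0)·1 = 0
Solving gives x = -2, y = 0.
Check: C·(-2, 0, 1) = (18, 0, -9) = -9·(-2, 0, 1).

-2, 0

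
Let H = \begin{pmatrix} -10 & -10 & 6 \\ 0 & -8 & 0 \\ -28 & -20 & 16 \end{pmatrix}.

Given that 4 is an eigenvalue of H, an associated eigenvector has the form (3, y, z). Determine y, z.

0, 7

We need (H - 4I)v = 0.
H - 4I = [[-14, -10, 6], [0, -12, 0], [-28, -20, 12]].
Row 1: (-14)·3 + (-10)·y + (6)·z = 0
Row 2: (0)·3 + (-12)·y + (0)·z = 0
Row 3: (-28)·3 + (-20)·y + (12)·z = 0
Solving gives y = 0, z = 7.
Check: H·(3, 0, 7) = (12, 0, 28) = 4·(3, 0, 7).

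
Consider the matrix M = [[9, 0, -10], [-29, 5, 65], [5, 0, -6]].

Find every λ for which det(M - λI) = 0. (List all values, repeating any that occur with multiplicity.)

Compute the characteristic polynomial p(t) = det(tI - M).
Expanding the 3×3 determinant: p(t) = t^3 - 8t^2 + 11t + 20.
Rational-root test: t = -1 gives p(-1) = 0.
Dividing by (t + 1) leaves t^2 - 9t + 20.
The quadratic factors as (t - 4)·(t - 5).
Eigenvalues: -1, 4, 5.

-1, 4, 5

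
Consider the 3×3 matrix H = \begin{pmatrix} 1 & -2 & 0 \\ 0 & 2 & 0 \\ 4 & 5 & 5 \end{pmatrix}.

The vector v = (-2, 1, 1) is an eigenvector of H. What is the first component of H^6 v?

-128

First find the eigenvalue: Hv = (-4, 2, 2) = 2·(-2, 1, 1), so λ = 2.
Then H^6 v = λ^6·v = 2^6·(-2, 1, 1) = 64·(-2, 1, 1) = (-128, 64, 64).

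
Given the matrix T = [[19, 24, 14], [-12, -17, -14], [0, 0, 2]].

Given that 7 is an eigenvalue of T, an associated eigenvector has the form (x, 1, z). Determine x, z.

-2, 0

We need (T - 7I)v = 0.
T - 7I = [[12, 24, 14], [-12, -24, -14], [0, 0, -5]].
Row 1: (12)·x + (24)·1 + (14)·z = 0
Row 2: (-12)·x + (-24)·1 + (-14)·z = 0
Row 3: (0)·x + (0)·1 + (-5)·z = 0
Solving gives x = -2, z = 0.
Check: T·(-2, 1, 0) = (-14, 7, 0) = 7·(-2, 1, 0).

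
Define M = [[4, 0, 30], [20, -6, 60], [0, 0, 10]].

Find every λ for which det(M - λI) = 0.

The characteristic polynomial is p(lambda) = det(lambda·I - M).
Cofactor expansion gives p(lambda) = lambda^3 - 8·lambda^2 - 44·lambda + 240.
Rational-root test: lambda = 4 gives p(4) = 0.
Dividing by (lambda - 4) leaves lambda^2 - 4·lambda - 60.
The quadratic factors as (lambda + 6)·(lambda - 10).
Eigenvalues: -6, 4, 10.

-6, 4, 10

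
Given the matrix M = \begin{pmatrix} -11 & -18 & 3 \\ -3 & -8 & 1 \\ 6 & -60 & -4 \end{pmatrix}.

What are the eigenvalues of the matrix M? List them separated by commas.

-11, -10, -2

Set up det(lambda·I - M) = 0.
Expanding along the first row, p(lambda) = lambda^3 + 23·lambda^2 + 152·lambda + 220.
Try lambda = -11: p(-11) = 0, so -11 is a root.
Dividing by (lambda + 11) leaves lambda^2 + 12·lambda + 20.
The quadratic factors as (lambda + 10)·(lambda + 2).
Eigenvalues: -11, -10, -2.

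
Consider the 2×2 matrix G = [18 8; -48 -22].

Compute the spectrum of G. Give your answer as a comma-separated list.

det(G - lambda·I) = (18 - lambda)(-22 - lambda) - (8)·(-48) = lambda^2 + 4·lambda - 12.
This factors as (lambda + 6)·(lambda - 2) = 0.
Eigenvalues: -6, 2.

-6, 2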